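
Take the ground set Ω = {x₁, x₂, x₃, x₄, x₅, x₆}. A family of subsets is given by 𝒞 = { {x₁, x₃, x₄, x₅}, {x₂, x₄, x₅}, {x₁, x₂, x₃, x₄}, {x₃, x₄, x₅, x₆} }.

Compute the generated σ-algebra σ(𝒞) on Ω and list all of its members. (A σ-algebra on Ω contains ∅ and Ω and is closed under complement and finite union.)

Start: 𝒞 ∪ {∅, Ω} = { {}, {x₂, x₄, x₅}, {x₁, x₂, x₃, x₄}, {x₁, x₃, x₄, x₅}, {x₃, x₄, x₅, x₆}, Ω }.
Iteration 1: +7 →
  {x₁, x₂}  = {x₃, x₄, x₅, x₆}ᶜ
  {x₂, x₆}  = {x₁, x₃, x₄, x₅}ᶜ
  {x₅, x₆}  = {x₁, x₂, x₃, x₄}ᶜ
  {x₁, x₃, x₆}  = {x₂, x₄, x₅}ᶜ
  {x₁, x₂, x₃, x₄, x₅}  = {x₁, x₃, x₄, x₅} ∪ {x₁, x₂, x₃, x₄}
  {x₁, x₃, x₄, x₅, x₆}  = {x₁, x₃, x₄, x₅} ∪ {x₃, x₄, x₅, x₆}
  {x₂, x₃, x₄, x₅, x₆}  = {x₃, x₄, x₅, x₆} ∪ {x₂, x₄, x₅}
  — 13 sets.
Iteration 2: +11 →
  {x₁}  = {x₂, x₃, x₄, x₅, x₆}ᶜ
  {x₂}  = {x₁, x₃, x₄, x₅, x₆}ᶜ
  {x₆}  = {x₁, x₂, x₃, x₄, x₅}ᶜ
  {x₁, x₂, x₆}  = {x₁, x₂} ∪ {x₂, x₆}
  {x₂, x₅, x₆}  = {x₅, x₆} ∪ {x₂, x₆}
  {x₁, x₂, x₃, x₆}  = {x₁, x₂} ∪ {x₁, x₃, x₆}
  {x₁, x₂, x₄, x₅}  = {x₁, x₂} ∪ {x₂, x₄, x₅}
  {x₁, x₂, x₅, x₆}  = {x₅, x₆} ∪ {x₁, x₂}
  {x₁, x₃, x₅, x₆}  = {x₅, x₆} ∪ {x₁, x₃, x₆}
  {x₂, x₄, x₅, x₆}  = {x₅, x₆} ∪ {x₂, x₄, x₅}
  {x₁, x₂, x₃, x₄, x₆}  = {x₁, x₃, x₆} ∪ {x₁, x₂, x₃, x₄}
  — 24 sets.
Iteration 3 (12 new):
  {x₅}  = {x₁, x₂, x₃, x₄, x₆}ᶜ
  {x₁, x₃}  = {x₂, x₄, x₅, x₆}ᶜ
  {x₁, x₆}  = {x₆} ∪ {x₁}
  {x₂, x₄}  = {x₁, x₃, x₅, x₆}ᶜ
  {x₃, x₄}  = {x₁, x₂, x₅, x₆}ᶜ
  {x₃, x₆}  = {x₁, x₂, x₄, x₅}ᶜ
  {x₄, x₅}  = {x₁, x₂, x₃, x₆}ᶜ
  {x₁, x₃, x₄}  = {x₂, x₅, x₆}ᶜ
  {x₁, x₅, x₆}  = {x₅, x₆} ∪ {x₁}
  {x₃, x₄, x₅}  = {x₁, x₂, x₆}ᶜ
  {x₁, x₂, x₃, x₅, x₆}  = {x₅, x₆} ∪ {x₁, x₂, x₃, x₆}
  {x₁, x₂, x₄, x₅, x₆}  = {x₅, x₆} ∪ {x₁, x₂, x₄, x₅}
  — 36 sets.
Iteration 4: 21 new —
  {x₃}  = {x₁, x₂, x₄, x₅, x₆}ᶜ
  {x₄}  = {x₁, x₂, x₃, x₅, x₆}ᶜ
  {x₁, x₅}  = {x₅} ∪ {x₁}
  {x₂, x₅}  = {x₂} ∪ {x₅}
  {x₁, x₂, x₃}  = {x₁, x₂} ∪ {x₁, x₃}
  {x₁, x₂, x₄}  = {x₁, x₂} ∪ {x₂, x₄}
  {x₁, x₂, x₅}  = {x₁, x₂} ∪ {x₅}
  {x₁, x₃, x₅}  = {x₅} ∪ {x₁, x₃}
  {x₁, x₄, x₅}  = {x₄, x₅} ∪ {x₁}
  {x₂, x₃, x₄}  = {x₁, x₅, x₆}ᶜ
  {x₂, x₃, x₆}  = {x₂} ∪ {x₃, x₆}
  {x₂, x₄, x₆}  = {x₂, x₆} ∪ {x₂, x₄}
  {x₃, x₄, x₆}  = {x₃, x₄} ∪ {x₆}
  {x₃, x₅, x₆}  = {x₅, x₆} ∪ {x₃, x₆}
  {x₄, x₅, x₆}  = {x₅, x₆} ∪ {x₄, x₅}
  {x₁, x₂, x₄, x₆}  = {x₁, x₆} ∪ {x₂, x₄}
  {x₁, x₃, x₄, x₆}  = {x₃, x₄} ∪ {x₁, x₃, x₆}
  {x₁, x₄, x₅, x₆}  = {x₁, x₆} ∪ {x₄, x₅}
  {x₂, x₃, x₄, x₅}  = {x₁, x₆}ᶜ
  {x₂, x₃, x₄, x₆}  = {x₃, x₄} ∪ {x₂, x₆}
  {x₂, x₃, x₅, x₆}  = {x₂, x₅, x₆} ∪ {x₃, x₆}
  — 57 sets.
Iteration 5: +7 →
  {x₁, x₄}  = {x₂, x₃, x₅, x₆}ᶜ
  {x₂, x₃}  = {x₁, x₄, x₅, x₆}ᶜ
  {x₃, x₅}  = {x₁, x₂, x₄, x₆}ᶜ
  {x₄, x₆}  = {x₆} ∪ {x₄}
  {x₁, x₄, x₆}  = {x₁, x₆} ∪ {x₄}
  {x₂, x₃, x₅}  = {x₂, x₅} ∪ {x₃}
  {x₁, x₂, x₃, x₅}  = {x₂, x₅} ∪ {x₁, x₃, x₅}
  — 64 sets.
Iteration 6: already closed under ᶜ and ∪.

Hence σ(𝒞) has 64 members: { {}, {x₁}, {x₂}, {x₃}, {x₄}, {x₅}, {x₆}, {x₁, x₂}, {x₁, x₃}, {x₁, x₄}, {x₁, x₅}, {x₁, x₆}, {x₂, x₃}, {x₂, x₄}, {x₂, x₅}, {x₂, x₆}, {x₃, x₄}, {x₃, x₅}, {x₃, x₆}, {x₄, x₅}, {x₄, x₆}, {x₅, x₆}, {x₁, x₂, x₃}, {x₁, x₂, x₄}, {x₁, x₂, x₅}, {x₁, x₂, x₆}, {x₁, x₃, x₄}, {x₁, x₃, x₅}, {x₁, x₃, x₆}, {x₁, x₄, x₅}, {x₁, x₄, x₆}, {x₁, x₅, x₆}, {x₂, x₃, x₄}, {x₂, x₃, x₅}, {x₂, x₃, x₆}, {x₂, x₄, x₅}, {x₂, x₄, x₆}, {x₂, x₅, x₆}, {x₃, x₄, x₅}, {x₃, x₄, x₆}, {x₃, x₅, x₆}, {x₄, x₅, x₆}, {x₁, x₂, x₃, x₄}, {x₁, x₂, x₃, x₅}, {x₁, x₂, x₃, x₆}, {x₁, x₂, x₄, x₅}, {x₁, x₂, x₄, x₆}, {x₁, x₂, x₅, x₆}, {x₁, x₃, x₄, x₅}, {x₁, x₃, x₄, x₆}, {x₁, x₃, x₅, x₆}, {x₁, x₄, x₅, x₆}, {x₂, x₃, x₄, x₅}, {x₂, x₃, x₄, x₆}, {x₂, x₃, x₅, x₆}, {x₂, x₄, x₅, x₆}, {x₃, x₄, x₅, x₆}, {x₁, x₂, x₃, x₄, x₅}, {x₁, x₂, x₃, x₄, x₆}, {x₁, x₂, x₃, x₅, x₆}, {x₁, x₂, x₄, x₅, x₆}, {x₁, x₃, x₄, x₅, x₆}, {x₂, x₃, x₄, x₅, x₆}, Ω }.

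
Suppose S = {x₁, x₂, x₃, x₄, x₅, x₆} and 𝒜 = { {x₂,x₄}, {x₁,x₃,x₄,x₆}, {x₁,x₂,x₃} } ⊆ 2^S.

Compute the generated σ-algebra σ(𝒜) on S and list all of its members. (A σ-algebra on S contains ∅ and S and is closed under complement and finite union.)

Seed the family with 𝒜 together with ∅ and S: { ∅, {x₂,x₄}, {x₁,x₂,x₃}, {x₁,x₃,x₄,x₆}, S }.
Pass 1 adds 5:
  {x₂,x₅}  = complement {x₁,x₃,x₄,x₆}
  {x₄,x₅,x₆}  = complement {x₁,x₂,x₃}
  {x₁,x₂,x₃,x₄}  = {x₁,x₂,x₃} ∪ {x₂,x₄}
  {x₁,x₃,x₅,x₆}  = complement {x₂,x₄}
  {x₁,x₂,x₃,x₄,x₆}  = {x₁,x₂,x₃} ∪ {x₁,x₃,x₄,x₆}
  [10 total]
Pass 2 adds 8:
  {x₅}  = complement {x₁,x₂,x₃,x₄,x₆}
  {x₅,x₆}  = complement {x₁,x₂,x₃,x₄}
  {x₂,x₄,x₅}  = {x₂,x₅} ∪ {x₂,x₄}
  {x₁,x₂,x₃,x₅}  = {x₂,x₅} ∪ {x₁,x₂,x₃}
  {x₂,x₄,x₅,x₆}  = {x₂,x₅} ∪ {x₄,x₅,x₆}
  {x₁,x₂,x₃,x₄,x₅}  = {x₂,x₅} ∪ {x₁,x₂,x₃,x₄}
  {x₁,x₂,x₃,x₅,x₆}  = {x₁,x₃,x₅,x₆} ∪ {x₂,x₅}
  {x₁,x₃,x₄,x₅,x₆}  = {x₁,x₃,x₅,x₆} ∪ {x₁,x₃,x₄,x₆}
  [18 total]
Pass 3 (7 new):
  {x₂}  = complement {x₁,x₃,x₄,x₅,x₆}
  {x₄}  = complement {x₁,x₂,x₃,x₅,x₆}
  {x₆}  = complement {x₁,x₂,x₃,x₄,x₅}
  {x₁,x₃}  = complement {x₂,x₄,x₅,x₆}
  {x₄,x₆}  = complement {x₁,x₂,x₃,x₅}
  {x₁,x₃,x₆}  = complement {x₂,x₄,x₅}
  {x₂,x₅,x₆}  = {x₂,x₅} ∪ {x₅,x₆}
  [25 total]
Pass 4 adds 6:
  {x₂,x₆}  = {x₂} ∪ {x₆}
  {x₄,x₅}  = {x₅} ∪ {x₄}
  {x₁,x₃,x₄}  = complement {x₂,x₅,x₆}
  {x₁,x₃,x₅}  = {x₅} ∪ {x₁,x₃}
  {x₂,x₄,x₆}  = {x₂} ∪ {x₄,x₆}
  {x₁,x₂,x₃,x₆}  = {x₁,x₂,x₃} ∪ {x₁,x₃,x₆}
  [31 total]
Pass 5 adds 1:
  {x₁,x₃,x₄,x₅}  = complement {x₂,x₆}
  [32 total]
Pass 6: stable.

Therefore σ(𝒜) = { ∅, {x₂}, {x₄}, {x₅}, {x₆}, {x₁,x₃}, {x₂,x₄}, {x₂,x₅}, {x₂,x₆}, {x₄,x₅}, {x₄,x₆}, {x₅,x₆}, {x₁,x₂,x₃}, {x₁,x₃,x₄}, {x₁,x₃,x₅}, {x₁,x₃,x₆}, {x₂,x₄,x₅}, {x₂,x₄,x₆}, {x₂,x₅,x₆}, {x₄,x₅,x₆}, {x₁,x₂,x₃,x₄}, {x₁,x₂,x₃,x₅}, {x₁,x₂,x₃,x₆}, {x₁,x₃,x₄,x₅}, {x₁,x₃,x₄,x₆}, {x₁,x₃,x₅,x₆}, {x₂,x₄,x₅,x₆}, {x₁,x₂,x₃,x₄,x₅}, {x₁,x₂,x₃,x₄,x₆}, {x₁,x₂,x₃,x₅,x₆}, {x₁,x₃,x₄,x₅,x₆}, S } (|σ(𝒜)| = 32).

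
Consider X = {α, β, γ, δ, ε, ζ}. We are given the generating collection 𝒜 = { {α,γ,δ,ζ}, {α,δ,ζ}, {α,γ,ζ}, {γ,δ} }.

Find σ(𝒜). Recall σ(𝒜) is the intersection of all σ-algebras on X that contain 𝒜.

Answer: σ(𝒜) = { {}, {γ}, {δ}, {α,ζ}, {β,ε}, {γ,δ}, {α,γ,ζ}, {α,δ,ζ}, {β,γ,ε}, {β,δ,ε}, {α,β,ε,ζ}, {α,γ,δ,ζ}, {β,γ,δ,ε}, {α,β,γ,ε,ζ}, {α,β,δ,ε,ζ}, X }

Derivation:
Seed the family with 𝒜 together with ∅ and X: { {}, {γ,δ}, {α,γ,ζ}, {α,δ,ζ}, {α,γ,δ,ζ}, X }.
Step 1 (4 new):
  {β,ε}  = X∖{α,γ,δ,ζ}
  {β,γ,ε}  = X∖{α,δ,ζ}
  {β,δ,ε}  = X∖{α,γ,ζ}
  {α,β,ε,ζ}  = X∖{γ,δ}
  (now 10)
Step 2: 3 new —
  {β,γ,δ,ε}  = {β,ε} ∪ {γ,δ}
  {α,β,γ,ε,ζ}  = {β,ε} ∪ {α,γ,ζ}
  {α,β,δ,ε,ζ}  = {β,ε} ∪ {α,δ,ζ}
  (now 13)
Step 3: 3 new —
  {γ}  = X∖{α,β,δ,ε,ζ}
  {δ}  = X∖{α,β,γ,ε,ζ}
  {α,ζ}  = X∖{β,γ,δ,ε}
  (now 16)
Step 4: stable.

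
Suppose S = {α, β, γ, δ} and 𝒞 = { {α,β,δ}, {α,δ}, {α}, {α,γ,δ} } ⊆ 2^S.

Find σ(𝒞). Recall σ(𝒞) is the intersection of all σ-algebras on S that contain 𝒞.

σ(𝒞) = { ∅, {α}, {β}, {γ}, {δ}, {α,β}, {α,γ}, {α,δ}, {β,γ}, {β,δ}, {γ,δ}, {α,β,γ}, {α,β,δ}, {α,γ,δ}, {β,γ,δ}, S }

Check:
Initial family (6 sets): { ∅, {α}, {α,δ}, {α,β,δ}, {α,γ,δ}, S }.
Round 1. New:
  {β}  = complement {α,γ,δ}
  {γ}  = complement {α,β,δ}
  {β,γ}  = complement {α,δ}
  {β,γ,δ}  = complement {α}
  |family| = 10
Round 2: 3 new —
  {α,β}  = {β} ∪ {α}
  {α,γ}  = {γ} ∪ {α}
  {α,β,γ}  = {β,γ} ∪ {α}
  |family| = 13
Round 3: 3 new —
  {δ}  = complement {α,β,γ}
  {β,δ}  = complement {α,γ}
  {γ,δ}  = complement {α,β}
  |family| = 16
Round 4: stable.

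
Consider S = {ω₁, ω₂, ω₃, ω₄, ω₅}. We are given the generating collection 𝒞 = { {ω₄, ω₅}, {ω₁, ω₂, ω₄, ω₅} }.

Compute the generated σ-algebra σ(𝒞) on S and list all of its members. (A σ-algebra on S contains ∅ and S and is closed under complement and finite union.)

σ(𝒞) = { ∅, {ω₃}, {ω₁, ω₂}, {ω₄, ω₅}, {ω₁, ω₂, ω₃}, {ω₃, ω₄, ω₅}, {ω₁, ω₂, ω₄, ω₅}, S }

Trace:
Begin from { ∅, {ω₄, ω₅}, {ω₁, ω₂, ω₄, ω₅}, S } (that is, 𝒞 plus ∅ and S).
Iteration 1 adds 2:
  {ω₃}  = S∖{ω₁, ω₂, ω₄, ω₅}
  {ω₁, ω₂, ω₃}  = S∖{ω₄, ω₅}
  [6 total]
Iteration 2: +1 →
  {ω₃, ω₄, ω₅}  = {ω₄, ω₅} ∪ {ω₃}
  [7 total]
Iteration 3 adds 1:
  {ω₁, ω₂}  = S∖{ω₃, ω₄, ω₅}
  [8 total]
Iteration 4: stable.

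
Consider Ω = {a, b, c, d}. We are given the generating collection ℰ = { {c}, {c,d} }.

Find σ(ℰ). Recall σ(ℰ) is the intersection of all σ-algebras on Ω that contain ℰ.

Initial family (4 sets): { ∅, {c}, {c,d}, Ω }.
Iteration 1 (2 new):
  {a,b}  = Ω∖{c,d}
  {a,b,d}  = Ω∖{c}
  [6 total]
Iteration 2 (1 new):
  {a,b,c}  = {c} ∪ {a,b}
  [7 total]
Iteration 3 (1 new):
  {d}  = Ω∖{a,b,c}
  [8 total]
Iteration 4: stable.

|σ(ℰ)| = 8.  σ(ℰ) = { ∅, {c}, {d}, {a,b}, {c,d}, {a,b,c}, {a,b,d}, Ω }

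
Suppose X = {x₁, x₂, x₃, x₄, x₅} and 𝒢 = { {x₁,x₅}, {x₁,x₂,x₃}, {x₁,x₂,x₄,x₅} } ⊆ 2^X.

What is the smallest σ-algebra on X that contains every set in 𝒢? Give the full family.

σ(𝒢) (32 sets): { {}, {x₁}, {x₂}, {x₃}, {x₄}, {x₅}, {x₁,x₂}, {x₁,x₃}, {x₁,x₄}, {x₁,x₅}, {x₂,x₃}, {x₂,x₄}, {x₂,x₅}, {x₃,x₄}, {x₃,x₅}, {x₄,x₅}, {x₁,x₂,x₃}, {x₁,x₂,x₄}, {x₁,x₂,x₅}, {x₁,x₃,x₄}, {x₁,x₃,x₅}, {x₁,x₄,x₅}, {x₂,x₃,x₄}, {x₂,x₃,x₅}, {x₂,x₄,x₅}, {x₃,x₄,x₅}, {x₁,x₂,x₃,x₄}, {x₁,x₂,x₃,x₅}, {x₁,x₂,x₄,x₅}, {x₁,x₃,x₄,x₅}, {x₂,x₃,x₄,x₅}, X }

Derivation:
Start: 𝒢 ∪ {∅, X} = { {}, {x₁,x₅}, {x₁,x₂,x₃}, {x₁,x₂,x₄,x₅}, X }.
Step 1: +4 →
  {x₃}  = complement {x₁,x₂,x₄,x₅}
  {x₄,x₅}  = complement {x₁,x₂,x₃}
  {x₂,x₃,x₄}  = complement {x₁,x₅}
  {x₁,x₂,x₃,x₅}  = {x₁,x₂,x₃} ∪ {x₁,x₅}
Step 2: +6 →
  {x₄}  = complement {x₁,x₂,x₃,x₅}
  {x₁,x₃,x₅}  = {x₃} ∪ {x₁,x₅}
  {x₁,x₄,x₅}  = {x₄,x₅} ∪ {x₁,x₅}
  {x₃,x₄,x₅}  = {x₄,x₅} ∪ {x₃}
  {x₁,x₂,x₃,x₄}  = {x₁,x₂,x₃} ∪ {x₂,x₃,x₄}
  {x₂,x₃,x₄,x₅}  = {x₂,x₃,x₄} ∪ {x₄,x₅}
Step 3. New:
  {x₁}  = complement {x₂,x₃,x₄,x₅}
  {x₅}  = complement {x₁,x₂,x₃,x₄}
  {x₁,x₂}  = complement {x₃,x₄,x₅}
  {x₂,x₃}  = complement {x₁,x₄,x₅}
  {x₂,x₄}  = complement {x₁,x₃,x₅}
  {x₃,x₄}  = {x₃} ∪ {x₄}
  {x₁,x₃,x₄,x₅}  = {x₄,x₅} ∪ {x₁,x₃,x₅}
Step 4. New:
  {x₂}  = complement {x₁,x₃,x₄,x₅}
  {x₁,x₃}  = {x₃} ∪ {x₁}
  {x₁,x₄}  = {x₄} ∪ {x₁}
  {x₃,x₅}  = {x₅} ∪ {x₃}
  {x₁,x₂,x₄}  = {x₂,x₄} ∪ {x₁,x₂}
  {x₁,x₂,x₅}  = complement {x₃,x₄}
  {x₁,x₃,x₄}  = {x₃,x₄} ∪ {x₁}
  {x₂,x₃,x₅}  = {x₅} ∪ {x₂,x₃}
  {x₂,x₄,x₅}  = {x₄,x₅} ∪ {x₂,x₄}
Step 5 (1 new):
  {x₂,x₅}  = complement {x₁,x₃,x₄}
Step 6: already closed under ᶜ and ∪.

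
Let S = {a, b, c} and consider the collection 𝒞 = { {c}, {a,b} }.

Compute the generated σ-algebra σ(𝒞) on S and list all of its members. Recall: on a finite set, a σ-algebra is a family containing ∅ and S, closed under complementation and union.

σ(𝒞) = { ∅, {c}, {a,b}, S }

Trace:
Begin from { ∅, {c}, {a,b}, S } (that is, 𝒞 plus ∅ and S).
Round 1: no new sets; the family is a σ-algebra.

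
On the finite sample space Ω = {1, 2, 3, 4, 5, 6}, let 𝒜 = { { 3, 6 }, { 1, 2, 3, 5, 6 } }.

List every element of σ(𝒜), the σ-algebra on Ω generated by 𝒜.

Initial family (4 sets): { {  }, { 3, 6 }, { 1, 2, 3, 5, 6 }, Ω }.
Step 1: 2 new —
  { 4 }  = complement { 1, 2, 3, 5, 6 }
  { 1, 2, 4, 5 }  = complement { 3, 6 }
  |family| = 6
Step 2 (1 new):
  { 3, 4, 6 }  = { 3, 6 } ∪ { 4 }
  |family| = 7
Step 3: +1 →
  { 1, 2, 5 }  = complement { 3, 4, 6 }
  |family| = 8
After Step 4 the family is unchanged; done.

Hence σ(𝒜) has 8 members: { {  }, { 4 }, { 3, 6 }, { 1, 2, 5 }, { 3, 4, 6 }, { 1, 2, 4, 5 }, { 1, 2, 3, 5, 6 }, Ω }.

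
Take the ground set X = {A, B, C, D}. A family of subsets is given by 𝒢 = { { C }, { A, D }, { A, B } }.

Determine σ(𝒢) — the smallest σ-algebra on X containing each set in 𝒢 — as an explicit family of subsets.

σ(𝒢) = { {  }, { A }, { B }, { C }, { D }, { A, B }, { A, C }, { A, D }, { B, C }, { B, D }, { C, D }, { A, B, C }, { A, B, D }, { A, C, D }, { B, C, D }, X }

Working:
Take S₀ = 𝒢 ∪ {∅, X} = { {  }, { C }, { A, B }, { A, D }, X }.
Step 1: +5 →
  { B, C }  = X∖{ A, D }
  { C, D }  = X∖{ A, B }
  { A, B, C }  = { C } ∪ { A, B }
  { A, B, D }  = X∖{ C }
  { A, C, D }  = { C } ∪ { A, D }
Step 2 (3 new):
  { B }  = X∖{ A, C, D }
  { D }  = X∖{ A, B, C }
  { B, C, D }  = { C, D } ∪ { B, C }
Step 3. New:
  { A }  = X∖{ B, C, D }
  { B, D }  = { D } ∪ { B }
Step 4: +1 →
  { A, C }  = X∖{ B, D }
Step 5: no new sets; the family is a σ-algebra.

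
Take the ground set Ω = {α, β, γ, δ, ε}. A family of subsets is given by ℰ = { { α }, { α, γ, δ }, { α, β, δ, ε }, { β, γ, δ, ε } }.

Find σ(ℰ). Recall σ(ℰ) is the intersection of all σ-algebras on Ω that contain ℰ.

σ(ℰ) = { {  }, { α }, { γ }, { δ }, { α, γ }, { α, δ }, { β, ε }, { γ, δ }, { α, β, ε }, { α, γ, δ }, { β, γ, ε }, { β, δ, ε }, { α, β, γ, ε }, { α, β, δ, ε }, { β, γ, δ, ε }, Ω }

Trace:
Initial family (6 sets): { {  }, { α }, { α, γ, δ }, { α, β, δ, ε }, { β, γ, δ, ε }, Ω }.
Round 1 (2 new):
  { γ }  = Ω∖{ α, β, δ, ε }
  { β, ε }  = Ω∖{ α, γ, δ }
  [8 total]
Round 2: +3 →
  { α, γ }  = { γ } ∪ { α }
  { α, β, ε }  = { β, ε } ∪ { α }
  { β, γ, ε }  = { γ } ∪ { β, ε }
  [11 total]
Round 3 adds 4:
  { α, δ }  = Ω∖{ β, γ, ε }
  { γ, δ }  = Ω∖{ α, β, ε }
  { β, δ, ε }  = Ω∖{ α, γ }
  { α, β, γ, ε }  = { γ } ∪ { α, β, ε }
  [15 total]
Round 4 adds 1:
  { δ }  = Ω∖{ α, β, γ, ε }
  [16 total]
Round 5 adds nothing — fixpoint reached.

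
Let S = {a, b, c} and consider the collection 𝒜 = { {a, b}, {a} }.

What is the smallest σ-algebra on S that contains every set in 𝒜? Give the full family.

Answer: σ(𝒜) = { {}, {a}, {b}, {c}, {a, b}, {a, c}, {b, c}, S }

Derivation:
Start: 𝒜 ∪ {∅, S} = { {}, {a}, {a, b}, S }.
Iteration 1: 2 new —
  {c}  = ᶜ of {a, b}
  {b, c}  = ᶜ of {a}
  (now 6)
Iteration 2: +1 →
  {a, c}  = {c} ∪ {a}
  (now 7)
Iteration 3. New:
  {b}  = ᶜ of {a, c}
  (now 8)
Iteration 4: closed — nothing new.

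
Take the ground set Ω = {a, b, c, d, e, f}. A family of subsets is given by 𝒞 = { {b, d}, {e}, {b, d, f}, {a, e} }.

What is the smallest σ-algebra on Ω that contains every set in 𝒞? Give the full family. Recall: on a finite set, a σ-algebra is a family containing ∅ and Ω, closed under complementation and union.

Take S₀ = 𝒞 ∪ {∅, Ω} = { ∅, {e}, {a, e}, {b, d}, {b, d, f}, Ω }.
Iteration 1. New:
  {a, c, e}  = Ω∖{b, d, f}
  {b, d, e}  = {b, d} ∪ {e}
  {a, b, d, e}  = {a, e} ∪ {b, d}
  {a, c, e, f}  = Ω∖{b, d}
  {b, c, d, f}  = Ω∖{a, e}
  {b, d, e, f}  = {b, d, f} ∪ {e}
  {a, b, c, d, f}  = Ω∖{e}
  {a, b, d, e, f}  = {b, d, f} ∪ {a, e}
  [14 total]
Iteration 2: +6 →
  {c}  = Ω∖{a, b, d, e, f}
  {a, c}  = Ω∖{b, d, e, f}
  {c, f}  = Ω∖{a, b, d, e}
  {a, c, f}  = Ω∖{b, d, e}
  {a, b, c, d, e}  = {a, c, e} ∪ {a, b, d, e}
  {b, c, d, e, f}  = {e} ∪ {b, c, d, f}
  [20 total]
Iteration 3: 7 new —
  {a}  = Ω∖{b, c, d, e, f}
  {f}  = Ω∖{a, b, c, d, e}
  {c, e}  = {e} ∪ {c}
  {b, c, d}  = {b, d} ∪ {c}
  {c, e, f}  = {e} ∪ {c, f}
  {a, b, c, d}  = {a, c} ∪ {b, d}
  {b, c, d, e}  = {b, d, e} ∪ {c}
  [27 total]
Iteration 4 (5 new):
  {a, f}  = Ω∖{b, c, d, e}
  {e, f}  = Ω∖{a, b, c, d}
  {a, b, d}  = Ω∖{c, e, f}
  {a, e, f}  = Ω∖{b, c, d}
  {a, b, d, f}  = Ω∖{c, e}
  [32 total]
Iteration 5: closed — nothing new.

σ(𝒞) = { ∅, {a}, {c}, {e}, {f}, {a, c}, {a, e}, {a, f}, {b, d}, {c, e}, {c, f}, {e, f}, {a, b, d}, {a, c, e}, {a, c, f}, {a, e, f}, {b, c, d}, {b, d, e}, {b, d, f}, {c, e, f}, {a, b, c, d}, {a, b, d, e}, {a, b, d, f}, {a, c, e, f}, {b, c, d, e}, {b, c, d, f}, {b, d, e, f}, {a, b, c, d, e}, {a, b, c, d, f}, {a, b, d, e, f}, {b, c, d, e, f}, Ω }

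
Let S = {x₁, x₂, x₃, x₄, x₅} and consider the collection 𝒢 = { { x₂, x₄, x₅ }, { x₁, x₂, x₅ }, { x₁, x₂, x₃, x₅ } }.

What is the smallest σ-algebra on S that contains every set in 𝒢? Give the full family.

Answer: σ(𝒢) = { ∅, { x₁ }, { x₃ }, { x₄ }, { x₁, x₃ }, { x₁, x₄ }, { x₂, x₅ }, { x₃, x₄ }, { x₁, x₂, x₅ }, { x₁, x₃, x₄ }, { x₂, x₃, x₅ }, { x₂, x₄, x₅ }, { x₁, x₂, x₃, x₅ }, { x₁, x₂, x₄, x₅ }, { x₂, x₃, x₄, x₅ }, S }

Working:
Begin from { ∅, { x₁, x₂, x₅ }, { x₂, x₄, x₅ }, { x₁, x₂, x₃, x₅ }, S } (that is, 𝒢 plus ∅ and S).
Round 1 (4 new):
  { x₄ }  = ᶜ of { x₁, x₂, x₃, x₅ }
  { x₁, x₃ }  = ᶜ of { x₂, x₄, x₅ }
  { x₃, x₄ }  = ᶜ of { x₁, x₂, x₅ }
  { x₁, x₂, x₄, x₅ }  = { x₁, x₂, x₅ } ∪ { x₂, x₄, x₅ }
Round 2 adds 3:
  { x₃ }  = ᶜ of { x₁, x₂, x₄, x₅ }
  { x₁, x₃, x₄ }  = { x₃, x₄ } ∪ { x₁, x₃ }
  { x₂, x₃, x₄, x₅ }  = { x₃, x₄ } ∪ { x₂, x₄, x₅ }
Round 3 (2 new):
  { x₁ }  = ᶜ of { x₂, x₃, x₄, x₅ }
  { x₂, x₅ }  = ᶜ of { x₁, x₃, x₄ }
Round 4. New:
  { x₁, x₄ }  = { x₄ } ∪ { x₁ }
  { x₂, x₃, x₅ }  = { x₃ } ∪ { x₂, x₅ }
Round 5: no new sets; the family is a σ-algebra.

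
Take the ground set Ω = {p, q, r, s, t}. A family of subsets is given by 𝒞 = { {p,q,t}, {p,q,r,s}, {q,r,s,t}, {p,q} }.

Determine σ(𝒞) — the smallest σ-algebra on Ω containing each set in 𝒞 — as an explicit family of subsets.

Start: 𝒞 ∪ {∅, Ω} = { {}, {p,q}, {p,q,t}, {p,q,r,s}, {q,r,s,t}, Ω }.
Pass 1 adds 4:
  {p}  = complement {q,r,s,t}
  {t}  = complement {p,q,r,s}
  {r,s}  = complement {p,q,t}
  {r,s,t}  = complement {p,q}
Pass 2: 3 new —
  {p,t}  = {t} ∪ {p}
  {p,r,s}  = {r,s} ∪ {p}
  {p,r,s,t}  = {r,s,t} ∪ {p}
Pass 3: +3 →
  {q}  = complement {p,r,s,t}
  {q,t}  = complement {p,r,s}
  {q,r,s}  = complement {p,t}
Pass 4: no new sets; the family is a σ-algebra.

Hence σ(𝒞) has 16 members: { {}, {p}, {q}, {t}, {p,q}, {p,t}, {q,t}, {r,s}, {p,q,t}, {p,r,s}, {q,r,s}, {r,s,t}, {p,q,r,s}, {p,r,s,t}, {q,r,s,t}, Ω }.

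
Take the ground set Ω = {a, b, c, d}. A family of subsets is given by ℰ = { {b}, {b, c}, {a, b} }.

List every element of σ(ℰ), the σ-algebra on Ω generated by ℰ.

Initial family (5 sets): { {}, {b}, {a, b}, {b, c}, Ω }.
Round 1 (4 new):
  {a, d}  = complement {b, c}
  {c, d}  = complement {a, b}
  {a, b, c}  = {b, c} ∪ {a, b}
  {a, c, d}  = complement {b}
  |family| = 9
Round 2: +3 →
  {d}  = complement {a, b, c}
  {a, b, d}  = {a, b} ∪ {a, d}
  {b, c, d}  = {c, d} ∪ {b}
  |family| = 12
Round 3: +3 →
  {a}  = complement {b, c, d}
  {c}  = complement {a, b, d}
  {b, d}  = {d} ∪ {b}
  |family| = 15
Round 4 adds 1:
  {a, c}  = complement {b, d}
  |family| = 16
Round 5: closed — nothing new.

|σ(ℰ)| = 16.  σ(ℰ) = { {}, {a}, {b}, {c}, {d}, {a, b}, {a, c}, {a, d}, {b, c}, {b, d}, {c, d}, {a, b, c}, {a, b, d}, {a, c, d}, {b, c, d}, Ω }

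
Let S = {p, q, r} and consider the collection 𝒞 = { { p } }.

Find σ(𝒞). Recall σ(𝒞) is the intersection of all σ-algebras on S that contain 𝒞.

Take S₀ = 𝒞 ∪ {∅, S} = { {}, { p }, S }.
Pass 1: +1 →
  { q, r }  = ᶜ of { p }
  (now 4)
Pass 2: already closed under ᶜ and ∪.

σ(𝒞) = { {}, { p }, { q, r }, S }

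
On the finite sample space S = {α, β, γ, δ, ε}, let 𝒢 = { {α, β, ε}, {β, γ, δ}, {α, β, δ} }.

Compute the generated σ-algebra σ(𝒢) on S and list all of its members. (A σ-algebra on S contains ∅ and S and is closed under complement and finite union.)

Initial family (5 sets): { {}, {α, β, δ}, {α, β, ε}, {β, γ, δ}, S }.
Pass 1 adds 5:
  {α, ε}  = {β, γ, δ}ᶜ
  {γ, δ}  = {α, β, ε}ᶜ
  {γ, ε}  = {α, β, δ}ᶜ
  {α, β, γ, δ}  = {β, γ, δ} ∪ {α, β, δ}
  {α, β, δ, ε}  = {α, β, ε} ∪ {α, β, δ}
  — 10 sets.
Pass 2: 7 new —
  {γ}  = {α, β, δ, ε}ᶜ
  {ε}  = {α, β, γ, δ}ᶜ
  {α, γ, ε}  = {α, ε} ∪ {γ, ε}
  {γ, δ, ε}  = {γ, δ} ∪ {γ, ε}
  {α, β, γ, ε}  = {α, β, ε} ∪ {γ, ε}
  {α, γ, δ, ε}  = {γ, δ} ∪ {α, ε}
  {β, γ, δ, ε}  = {β, γ, δ} ∪ {γ, ε}
  — 17 sets.
Pass 3: 5 new —
  {α}  = {β, γ, δ, ε}ᶜ
  {β}  = {α, γ, δ, ε}ᶜ
  {δ}  = {α, β, γ, ε}ᶜ
  {α, β}  = {γ, δ, ε}ᶜ
  {β, δ}  = {α, γ, ε}ᶜ
  — 22 sets.
Pass 4 (10 new):
  {α, γ}  = {γ} ∪ {α}
  {α, δ}  = {δ} ∪ {α}
  {β, γ}  = {β} ∪ {γ}
  {β, ε}  = {β} ∪ {ε}
  {δ, ε}  = {ε} ∪ {δ}
  {α, β, γ}  = {α, β} ∪ {γ}
  {α, γ, δ}  = {γ, δ} ∪ {α}
  {α, δ, ε}  = {α, ε} ∪ {δ}
  {β, γ, ε}  = {β} ∪ {γ, ε}
  {β, δ, ε}  = {ε} ∪ {β, δ}
  — 32 sets.
Pass 5 adds nothing — fixpoint reached.

σ(𝒢) = { {}, {α}, {β}, {γ}, {δ}, {ε}, {α, β}, {α, γ}, {α, δ}, {α, ε}, {β, γ}, {β, δ}, {β, ε}, {γ, δ}, {γ, ε}, {δ, ε}, {α, β, γ}, {α, β, δ}, {α, β, ε}, {α, γ, δ}, {α, γ, ε}, {α, δ, ε}, {β, γ, δ}, {β, γ, ε}, {β, δ, ε}, {γ, δ, ε}, {α, β, γ, δ}, {α, β, γ, ε}, {α, β, δ, ε}, {α, γ, δ, ε}, {β, γ, δ, ε}, S }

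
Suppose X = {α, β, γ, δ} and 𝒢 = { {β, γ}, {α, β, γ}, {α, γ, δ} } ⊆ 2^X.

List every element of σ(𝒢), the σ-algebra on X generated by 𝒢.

σ(𝒢) = { {}, {α}, {β}, {γ}, {δ}, {α, β}, {α, γ}, {α, δ}, {β, γ}, {β, δ}, {γ, δ}, {α, β, γ}, {α, β, δ}, {α, γ, δ}, {β, γ, δ}, X }

Working:
Begin from { {}, {β, γ}, {α, β, γ}, {α, γ, δ}, X } (that is, 𝒢 plus ∅ and X).
Step 1 adds 3:
  {β}  = {α, γ, δ}ᶜ
  {δ}  = {α, β, γ}ᶜ
  {α, δ}  = {β, γ}ᶜ
  — 8 sets.
Step 2 adds 3:
  {β, δ}  = {δ} ∪ {β}
  {α, β, δ}  = {β} ∪ {α, δ}
  {β, γ, δ}  = {δ} ∪ {β, γ}
  — 11 sets.
Step 3: 3 new —
  {α}  = {β, γ, δ}ᶜ
  {γ}  = {α, β, δ}ᶜ
  {α, γ}  = {β, δ}ᶜ
  — 14 sets.
Step 4: +2 →
  {α, β}  = {β} ∪ {α}
  {γ, δ}  = {γ} ∪ {δ}
  — 16 sets.
Step 5: no new sets; the family is a σ-algebra.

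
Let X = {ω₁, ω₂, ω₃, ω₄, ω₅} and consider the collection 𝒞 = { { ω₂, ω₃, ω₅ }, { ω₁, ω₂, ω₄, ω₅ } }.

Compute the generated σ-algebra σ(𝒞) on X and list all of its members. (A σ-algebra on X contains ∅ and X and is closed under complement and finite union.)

Answer: σ(𝒞) = { ∅, { ω₃ }, { ω₁, ω₄ }, { ω₂, ω₅ }, { ω₁, ω₃, ω₄ }, { ω₂, ω₃, ω₅ }, { ω₁, ω₂, ω₄, ω₅ }, X }

Check:
Take S₀ = 𝒞 ∪ {∅, X} = { ∅, { ω₂, ω₃, ω₅ }, { ω₁, ω₂, ω₄, ω₅ }, X }.
Pass 1: 2 new —
  { ω₃ }  = ᶜ of { ω₁, ω₂, ω₄, ω₅ }
  { ω₁, ω₄ }  = ᶜ of { ω₂, ω₃, ω₅ }
  |family| = 6
Pass 2. New:
  { ω₁, ω₃, ω₄ }  = { ω₃ } ∪ { ω₁, ω₄ }
  |family| = 7
Pass 3 (1 new):
  { ω₂, ω₅ }  = ᶜ of { ω₁, ω₃, ω₄ }
  |family| = 8
Pass 4: no new sets; the family is a σ-algebra.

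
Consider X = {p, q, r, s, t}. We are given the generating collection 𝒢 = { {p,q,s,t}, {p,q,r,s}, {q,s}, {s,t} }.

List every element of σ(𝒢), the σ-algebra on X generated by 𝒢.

|σ(𝒢)| = 32.  σ(𝒢) = { ∅, {p}, {q}, {r}, {s}, {t}, {p,q}, {p,r}, {p,s}, {p,t}, {q,r}, {q,s}, {q,t}, {r,s}, {r,t}, {s,t}, {p,q,r}, {p,q,s}, {p,q,t}, {p,r,s}, {p,r,t}, {p,s,t}, {q,r,s}, {q,r,t}, {q,s,t}, {r,s,t}, {p,q,r,s}, {p,q,r,t}, {p,q,s,t}, {p,r,s,t}, {q,r,s,t}, X }

Check:
Seed the family with 𝒢 together with ∅ and X: { ∅, {q,s}, {s,t}, {p,q,r,s}, {p,q,s,t}, X }.
Iteration 1: +5 →
  {r}  = complement {p,q,s,t}
  {t}  = complement {p,q,r,s}
  {p,q,r}  = complement {s,t}
  {p,r,t}  = complement {q,s}
  {q,s,t}  = {s,t} ∪ {q,s}
  [11 total]
Iteration 2. New:
  {p,r}  = complement {q,s,t}
  {r,t}  = {t} ∪ {r}
  {q,r,s}  = {r} ∪ {q,s}
  {r,s,t}  = {s,t} ∪ {r}
  {p,q,r,t}  = {p,q,r} ∪ {p,r,t}
  {p,r,s,t}  = {p,r,t} ∪ {s,t}
  {q,r,s,t}  = {r} ∪ {q,s,t}
  [18 total]
Iteration 3 (6 new):
  {p}  = complement {q,r,s,t}
  {q}  = complement {p,r,s,t}
  {s}  = complement {p,q,r,t}
  {p,q}  = complement {r,s,t}
  {p,t}  = complement {q,r,s}
  {p,q,s}  = complement {r,t}
  [24 total]
Iteration 4: +8 →
  {p,s}  = {s} ∪ {p}
  {q,r}  = {q} ∪ {r}
  {q,t}  = {q} ∪ {t}
  {r,s}  = {r} ∪ {s}
  {p,q,t}  = {p,q} ∪ {t}
  {p,r,s}  = {p,r} ∪ {s}
  {p,s,t}  = {s,t} ∪ {p,t}
  {q,r,t}  = {q} ∪ {r,t}
  [32 total]
Iteration 5: no new sets; the family is a σ-algebra.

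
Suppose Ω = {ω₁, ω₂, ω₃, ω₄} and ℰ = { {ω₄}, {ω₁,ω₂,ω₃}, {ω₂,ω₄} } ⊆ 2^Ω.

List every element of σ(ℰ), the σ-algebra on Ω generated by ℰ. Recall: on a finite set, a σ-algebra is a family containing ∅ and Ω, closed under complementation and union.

|σ(ℰ)| = 8.  σ(ℰ) = { ∅, {ω₂}, {ω₄}, {ω₁,ω₃}, {ω₂,ω₄}, {ω₁,ω₂,ω₃}, {ω₁,ω₃,ω₄}, Ω }

Check:
Initial family (5 sets): { ∅, {ω₄}, {ω₂,ω₄}, {ω₁,ω₂,ω₃}, Ω }.
Round 1 adds 1:
  {ω₁,ω₃}  = ᶜ of {ω₂,ω₄}
  (now 6)
Round 2. New:
  {ω₁,ω₃,ω₄}  = {ω₄} ∪ {ω₁,ω₃}
  (now 7)
Round 3: +1 →
  {ω₂}  = ᶜ of {ω₁,ω₃,ω₄}
  (now 8)
Round 4 adds nothing — fixpoint reached.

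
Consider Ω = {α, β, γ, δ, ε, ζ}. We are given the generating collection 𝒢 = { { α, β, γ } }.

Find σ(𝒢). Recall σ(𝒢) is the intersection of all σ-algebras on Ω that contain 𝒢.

Begin from { ∅, { α, β, γ }, Ω } (that is, 𝒢 plus ∅ and Ω).
Pass 1: 1 new —
  { δ, ε, ζ }  = { α, β, γ }ᶜ
  (now 4)
After Pass 2 the family is unchanged; done.

Therefore σ(𝒢) = { ∅, { α, β, γ }, { δ, ε, ζ }, Ω } (|σ(𝒢)| = 4).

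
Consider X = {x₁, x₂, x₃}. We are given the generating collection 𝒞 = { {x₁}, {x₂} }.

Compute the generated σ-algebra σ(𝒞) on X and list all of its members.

Answer: σ(𝒞) = { ∅, {x₁}, {x₂}, {x₃}, {x₁,x₂}, {x₁,x₃}, {x₂,x₃}, X }

Check:
Start: 𝒞 ∪ {∅, X} = { ∅, {x₁}, {x₂}, X }.
Iteration 1. New:
  {x₁,x₂}  = {x₁} ∪ {x₂}
  {x₁,x₃}  = X∖{x₂}
  {x₂,x₃}  = X∖{x₁}
Iteration 2 adds 1:
  {x₃}  = X∖{x₁,x₂}
Iteration 3: stable.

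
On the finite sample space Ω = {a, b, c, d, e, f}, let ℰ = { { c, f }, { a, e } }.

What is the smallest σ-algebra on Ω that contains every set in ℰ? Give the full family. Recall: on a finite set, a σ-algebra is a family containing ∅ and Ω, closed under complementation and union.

σ(ℰ) = { {  }, { a, e }, { b, d }, { c, f }, { a, b, d, e }, { a, c, e, f }, { b, c, d, f }, Ω }

Derivation:
Seed the family with ℰ together with ∅ and Ω: { {  }, { a, e }, { c, f }, Ω }.
Step 1: 3 new —
  { a, b, d, e }  = Ω∖{ c, f }
  { a, c, e, f }  = { c, f } ∪ { a, e }
  { b, c, d, f }  = Ω∖{ a, e }
  (now 7)
Step 2: +1 →
  { b, d }  = Ω∖{ a, c, e, f }
  (now 8)
Step 3 adds nothing — fixpoint reached.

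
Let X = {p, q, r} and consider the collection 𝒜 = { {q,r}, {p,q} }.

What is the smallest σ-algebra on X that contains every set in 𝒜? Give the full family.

Begin from { {}, {p,q}, {q,r}, X } (that is, 𝒜 plus ∅ and X).
Iteration 1. New:
  {p}  = X∖{q,r}
  {r}  = X∖{p,q}
  — 6 sets.
Iteration 2: 1 new —
  {p,r}  = {r} ∪ {p}
  — 7 sets.
Iteration 3. New:
  {q}  = X∖{p,r}
  — 8 sets.
After Iteration 4 the family is unchanged; done.

σ(𝒜) = { {}, {p}, {q}, {r}, {p,q}, {p,r}, {q,r}, X }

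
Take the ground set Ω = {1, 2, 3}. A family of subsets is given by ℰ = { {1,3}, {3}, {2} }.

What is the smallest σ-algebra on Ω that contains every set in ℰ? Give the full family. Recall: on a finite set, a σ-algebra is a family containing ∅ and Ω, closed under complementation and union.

Initial family (5 sets): { {}, {2}, {3}, {1,3}, Ω }.
Round 1. New:
  {1,2}  = ᶜ of {3}
  {2,3}  = {3} ∪ {2}
Round 2 adds 1:
  {1}  = ᶜ of {2,3}
Round 3: stable.

|σ(ℰ)| = 8.  σ(ℰ) = { {}, {1}, {2}, {3}, {1,2}, {1,3}, {2,3}, Ω }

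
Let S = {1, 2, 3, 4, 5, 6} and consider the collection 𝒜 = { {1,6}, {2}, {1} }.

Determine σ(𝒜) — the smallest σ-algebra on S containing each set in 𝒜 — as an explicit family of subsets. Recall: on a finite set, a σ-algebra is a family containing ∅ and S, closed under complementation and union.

Answer: σ(𝒜) = { {}, {1}, {2}, {6}, {1,2}, {1,6}, {2,6}, {1,2,6}, {3,4,5}, {1,3,4,5}, {2,3,4,5}, {3,4,5,6}, {1,2,3,4,5}, {1,3,4,5,6}, {2,3,4,5,6}, S }

Working:
Seed the family with 𝒜 together with ∅ and S: { {}, {1}, {2}, {1,6}, S }.
Pass 1 (5 new):
  {1,2}  = {2} ∪ {1}
  {1,2,6}  = {1,6} ∪ {2}
  {2,3,4,5}  = complement {1,6}
  {1,3,4,5,6}  = complement {2}
  {2,3,4,5,6}  = complement {1}
  — 10 sets.
Pass 2. New:
  {3,4,5}  = complement {1,2,6}
  {3,4,5,6}  = complement {1,2}
  {1,2,3,4,5}  = {1,2} ∪ {2,3,4,5}
  — 13 sets.
Pass 3 (2 new):
  {6}  = complement {1,2,3,4,5}
  {1,3,4,5}  = {3,4,5} ∪ {1}
  — 15 sets.
Pass 4: 1 new —
  {2,6}  = complement {1,3,4,5}
  — 16 sets.
Pass 5: already closed under ᶜ and ∪.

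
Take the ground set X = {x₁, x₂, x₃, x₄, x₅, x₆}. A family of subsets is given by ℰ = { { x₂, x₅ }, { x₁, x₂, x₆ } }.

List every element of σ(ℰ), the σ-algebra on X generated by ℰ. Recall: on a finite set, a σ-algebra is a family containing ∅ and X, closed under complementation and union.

|σ(ℰ)| = 16.  σ(ℰ) = { {  }, { x₂ }, { x₅ }, { x₁, x₆ }, { x₂, x₅ }, { x₃, x₄ }, { x₁, x₂, x₆ }, { x₁, x₅, x₆ }, { x₂, x₃, x₄ }, { x₃, x₄, x₅ }, { x₁, x₂, x₅, x₆ }, { x₁, x₃, x₄, x₆ }, { x₂, x₃, x₄, x₅ }, { x₁, x₂, x₃, x₄, x₆ }, { x₁, x₃, x₄, x₅, x₆ }, X }

Derivation:
Start: ℰ ∪ {∅, X} = { {  }, { x₂, x₅ }, { x₁, x₂, x₆ }, X }.
Iteration 1. New:
  { x₃, x₄, x₅ }  = X∖{ x₁, x₂, x₆ }
  { x₁, x₂, x₅, x₆ }  = { x₂, x₅ } ∪ { x₁, x₂, x₆ }
  { x₁, x₃, x₄, x₆ }  = X∖{ x₂, x₅ }
  — 7 sets.
Iteration 2 (4 new):
  { x₃, x₄ }  = X∖{ x₁, x₂, x₅, x₆ }
  { x₂, x₃, x₄, x₅ }  = { x₂, x₅ } ∪ { x₃, x₄, x₅ }
  { x₁, x₂, x₃, x₄, x₆ }  = { x₁, x₃, x₄, x₆ } ∪ { x₁, x₂, x₆ }
  { x₁, x₃, x₄, x₅, x₆ }  = { x₃, x₄, x₅ } ∪ { x₁, x₃, x₄, x₆ }
  — 11 sets.
Iteration 3. New:
  { x₂ }  = X∖{ x₁, x₃, x₄, x₅, x₆ }
  { x₅ }  = X∖{ x₁, x₂, x₃, x₄, x₆ }
  { x₁, x₆ }  = X∖{ x₂, x₃, x₄, x₅ }
  — 14 sets.
Iteration 4 (2 new):
  { x₁, x₅, x₆ }  = { x₁, x₆ } ∪ { x₅ }
  { x₂, x₃, x₄ }  = { x₃, x₄ } ∪ { x₂ }
  — 16 sets.
After Iteration 5 the family is unchanged; done.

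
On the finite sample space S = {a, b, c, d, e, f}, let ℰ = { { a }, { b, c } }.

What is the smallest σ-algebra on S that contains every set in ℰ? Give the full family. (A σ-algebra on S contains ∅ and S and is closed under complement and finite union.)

Answer: σ(ℰ) = { ∅, { a }, { b, c }, { a, b, c }, { d, e, f }, { a, d, e, f }, { b, c, d, e, f }, S }

Derivation:
Seed the family with ℰ together with ∅ and S: { ∅, { a }, { b, c }, S }.
Iteration 1 (3 new):
  { a, b, c }  = { b, c } ∪ { a }
  { a, d, e, f }  = complement { b, c }
  { b, c, d, e, f }  = complement { a }
  (now 7)
Iteration 2: 1 new —
  { d, e, f }  = complement { a, b, c }
  (now 8)
After Iteration 3 the family is unchanged; done.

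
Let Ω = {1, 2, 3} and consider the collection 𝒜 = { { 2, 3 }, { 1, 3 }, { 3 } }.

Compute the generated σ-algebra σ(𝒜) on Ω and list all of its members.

σ(𝒜) = { {}, { 1 }, { 2 }, { 3 }, { 1, 2 }, { 1, 3 }, { 2, 3 }, Ω }

Derivation:
Initial family (5 sets): { {}, { 3 }, { 1, 3 }, { 2, 3 }, Ω }.
Pass 1 adds 3:
  { 1 }  = Ω∖{ 2, 3 }
  { 2 }  = Ω∖{ 1, 3 }
  { 1, 2 }  = Ω∖{ 3 }
  — 8 sets.
Pass 2: stable.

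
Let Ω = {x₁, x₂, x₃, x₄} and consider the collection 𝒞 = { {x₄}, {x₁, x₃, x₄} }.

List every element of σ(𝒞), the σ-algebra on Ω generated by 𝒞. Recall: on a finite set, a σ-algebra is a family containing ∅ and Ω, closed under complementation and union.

Begin from { {}, {x₄}, {x₁, x₃, x₄}, Ω } (that is, 𝒞 plus ∅ and Ω).
Pass 1: 2 new —
  {x₂}  = Ω∖{x₁, x₃, x₄}
  {x₁, x₂, x₃}  = Ω∖{x₄}
  — 6 sets.
Pass 2 adds 1:
  {x₂, x₄}  = {x₄} ∪ {x₂}
  — 7 sets.
Pass 3. New:
  {x₁, x₃}  = Ω∖{x₂, x₄}
  — 8 sets.
Pass 4 adds nothing — fixpoint reached.

Therefore σ(𝒞) = { {}, {x₂}, {x₄}, {x₁, x₃}, {x₂, x₄}, {x₁, x₂, x₃}, {x₁, x₃, x₄}, Ω } (|σ(𝒞)| = 8).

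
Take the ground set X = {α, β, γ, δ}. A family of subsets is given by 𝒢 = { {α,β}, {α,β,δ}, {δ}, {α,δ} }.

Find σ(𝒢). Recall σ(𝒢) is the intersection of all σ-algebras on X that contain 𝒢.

Begin from { {}, {δ}, {α,β}, {α,δ}, {α,β,δ}, X } (that is, 𝒢 plus ∅ and X).
Pass 1: 4 new —
  {γ}  = {α,β,δ}ᶜ
  {β,γ}  = {α,δ}ᶜ
  {γ,δ}  = {α,β}ᶜ
  {α,β,γ}  = {δ}ᶜ
  — 10 sets.
Pass 2 (2 new):
  {α,γ,δ}  = {γ,δ} ∪ {α,δ}
  {β,γ,δ}  = {γ,δ} ∪ {β,γ}
  — 12 sets.
Pass 3: 2 new —
  {α}  = {β,γ,δ}ᶜ
  {β}  = {α,γ,δ}ᶜ
  — 14 sets.
Pass 4 adds 2:
  {α,γ}  = {γ} ∪ {α}
  {β,δ}  = {δ} ∪ {β}
  — 16 sets.
After Pass 5 the family is unchanged; done.

Hence σ(𝒢) has 16 members: { {}, {α}, {β}, {γ}, {δ}, {α,β}, {α,γ}, {α,δ}, {β,γ}, {β,δ}, {γ,δ}, {α,β,γ}, {α,β,δ}, {α,γ,δ}, {β,γ,δ}, X }.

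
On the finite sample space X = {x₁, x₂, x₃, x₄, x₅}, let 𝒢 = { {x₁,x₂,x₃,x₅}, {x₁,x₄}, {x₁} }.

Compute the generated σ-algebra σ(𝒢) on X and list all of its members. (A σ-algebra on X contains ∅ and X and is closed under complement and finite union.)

|σ(𝒢)| = 8.  σ(𝒢) = { {}, {x₁}, {x₄}, {x₁,x₄}, {x₂,x₃,x₅}, {x₁,x₂,x₃,x₅}, {x₂,x₃,x₄,x₅}, X }

Check:
Start: 𝒢 ∪ {∅, X} = { {}, {x₁}, {x₁,x₄}, {x₁,x₂,x₃,x₅}, X }.
Step 1 (3 new):
  {x₄}  = ᶜ of {x₁,x₂,x₃,x₅}
  {x₂,x₃,x₅}  = ᶜ of {x₁,x₄}
  {x₂,x₃,x₄,x₅}  = ᶜ of {x₁}
  |family| = 8
Step 2: already closed under ᶜ and ∪.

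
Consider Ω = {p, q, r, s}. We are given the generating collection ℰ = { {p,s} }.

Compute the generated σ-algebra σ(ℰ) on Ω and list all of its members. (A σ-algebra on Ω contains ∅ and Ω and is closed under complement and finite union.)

σ(ℰ) = { {}, {p,s}, {q,r}, Ω }

Trace:
Initial family (3 sets): { {}, {p,s}, Ω }.
Round 1: +1 →
  {q,r}  = complement {p,s}
Round 2: closed — nothing new.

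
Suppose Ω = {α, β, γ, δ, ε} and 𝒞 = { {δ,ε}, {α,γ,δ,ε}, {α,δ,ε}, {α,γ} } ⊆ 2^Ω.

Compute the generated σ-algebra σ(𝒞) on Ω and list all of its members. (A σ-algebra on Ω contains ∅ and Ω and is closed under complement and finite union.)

Initial family (6 sets): { {}, {α,γ}, {δ,ε}, {α,δ,ε}, {α,γ,δ,ε}, Ω }.
Step 1. New:
  {β}  = ᶜ of {α,γ,δ,ε}
  {β,γ}  = ᶜ of {α,δ,ε}
  {α,β,γ}  = ᶜ of {δ,ε}
  {β,δ,ε}  = ᶜ of {α,γ}
  |family| = 10
Step 2: +2 →
  {α,β,δ,ε}  = {α,δ,ε} ∪ {β}
  {β,γ,δ,ε}  = {δ,ε} ∪ {β,γ}
  |family| = 12
Step 3 adds 2:
  {α}  = ᶜ of {β,γ,δ,ε}
  {γ}  = ᶜ of {α,β,δ,ε}
  |family| = 14
Step 4 (2 new):
  {α,β}  = {β} ∪ {α}
  {γ,δ,ε}  = {δ,ε} ∪ {γ}
  |family| = 16
Step 5 adds nothing — fixpoint reached.

σ(𝒞) = { {}, {α}, {β}, {γ}, {α,β}, {α,γ}, {β,γ}, {δ,ε}, {α,β,γ}, {α,δ,ε}, {β,δ,ε}, {γ,δ,ε}, {α,β,δ,ε}, {α,γ,δ,ε}, {β,γ,δ,ε}, Ω }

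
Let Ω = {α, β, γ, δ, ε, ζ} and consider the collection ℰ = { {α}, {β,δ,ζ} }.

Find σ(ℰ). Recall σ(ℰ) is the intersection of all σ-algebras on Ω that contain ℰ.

σ(ℰ) = { {}, {α}, {γ,ε}, {α,γ,ε}, {β,δ,ζ}, {α,β,δ,ζ}, {β,γ,δ,ε,ζ}, Ω }

Check:
Start: ℰ ∪ {∅, Ω} = { {}, {α}, {β,δ,ζ}, Ω }.
Iteration 1 adds 3:
  {α,γ,ε}  = complement {β,δ,ζ}
  {α,β,δ,ζ}  = {β,δ,ζ} ∪ {α}
  {β,γ,δ,ε,ζ}  = complement {α}
  |family| = 7
Iteration 2: +1 →
  {γ,ε}  = complement {α,β,δ,ζ}
  |family| = 8
Iteration 3 adds nothing — fixpoint reached.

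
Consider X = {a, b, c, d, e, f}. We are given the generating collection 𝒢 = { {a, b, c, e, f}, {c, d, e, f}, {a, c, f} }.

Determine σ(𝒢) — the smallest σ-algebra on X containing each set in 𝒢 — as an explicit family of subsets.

Take S₀ = 𝒢 ∪ {∅, X} = { {}, {a, c, f}, {c, d, e, f}, {a, b, c, e, f}, X }.
Pass 1: 4 new —
  {d}  = {a, b, c, e, f}ᶜ
  {a, b}  = {c, d, e, f}ᶜ
  {b, d, e}  = {a, c, f}ᶜ
  {a, c, d, e, f}  = {a, c, f} ∪ {c, d, e, f}
  (now 9)
Pass 2 (6 new):
  {b}  = {a, c, d, e, f}ᶜ
  {a, b, d}  = {a, b} ∪ {d}
  {a, b, c, f}  = {a, b} ∪ {a, c, f}
  {a, b, d, e}  = {a, b} ∪ {b, d, e}
  {a, c, d, f}  = {a, c, f} ∪ {d}
  {b, c, d, e, f}  = {c, d, e, f} ∪ {b, d, e}
  (now 15)
Pass 3 adds 7:
  {a}  = {b, c, d, e, f}ᶜ
  {b, d}  = {d} ∪ {b}
  {b, e}  = {a, c, d, f}ᶜ
  {c, f}  = {a, b, d, e}ᶜ
  {d, e}  = {a, b, c, f}ᶜ
  {c, e, f}  = {a, b, d}ᶜ
  {a, b, c, d, f}  = {a, b} ∪ {a, c, d, f}
  (now 22)
Pass 4: +9 →
  {e}  = {a, b, c, d, f}ᶜ
  {a, d}  = {d} ∪ {a}
  {a, b, e}  = {b, e} ∪ {a, b}
  {a, d, e}  = {d, e} ∪ {a}
  {b, c, f}  = {b} ∪ {c, f}
  {c, d, f}  = {c, f} ∪ {d}
  {a, c, e, f}  = {b, d}ᶜ
  {b, c, d, f}  = {b, d} ∪ {c, f}
  {b, c, e, f}  = {b, e} ∪ {c, f}
  (now 31)
Pass 5: 1 new —
  {a, e}  = {b, c, d, f}ᶜ
  (now 32)
Pass 6: no new sets; the family is a σ-algebra.

σ(𝒢) = { {}, {a}, {b}, {d}, {e}, {a, b}, {a, d}, {a, e}, {b, d}, {b, e}, {c, f}, {d, e}, {a, b, d}, {a, b, e}, {a, c, f}, {a, d, e}, {b, c, f}, {b, d, e}, {c, d, f}, {c, e, f}, {a, b, c, f}, {a, b, d, e}, {a, c, d, f}, {a, c, e, f}, {b, c, d, f}, {b, c, e, f}, {c, d, e, f}, {a, b, c, d, f}, {a, b, c, e, f}, {a, c, d, e, f}, {b, c, d, e, f}, X }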